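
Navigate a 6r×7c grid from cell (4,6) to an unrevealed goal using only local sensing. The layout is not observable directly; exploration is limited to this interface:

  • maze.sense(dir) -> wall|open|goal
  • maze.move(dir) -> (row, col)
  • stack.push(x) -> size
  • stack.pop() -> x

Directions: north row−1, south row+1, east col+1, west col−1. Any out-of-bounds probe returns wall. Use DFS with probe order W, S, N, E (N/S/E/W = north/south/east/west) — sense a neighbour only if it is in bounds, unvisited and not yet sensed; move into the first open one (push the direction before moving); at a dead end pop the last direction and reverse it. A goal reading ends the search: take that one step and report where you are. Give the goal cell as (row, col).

·→ sense(dir='west')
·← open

·→ push(x='west')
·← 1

·→ move(dir='west')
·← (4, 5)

·→ sense(dir='west')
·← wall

·→ sense(dir='south')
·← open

·→ push(x='south')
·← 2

·→ move(dir='south')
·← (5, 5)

·→ sense(dir='west')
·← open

·→ push(x='west')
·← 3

·→ move(dir='west')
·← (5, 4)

·→ sense(dir='west')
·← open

·→ push(x='west')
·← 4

·→ move(dir='west')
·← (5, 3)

·→ sense(dir='west')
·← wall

·→ sense(dir='north')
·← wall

·→ pop()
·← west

·→ move(dir='east')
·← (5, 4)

·→ pop()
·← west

·→ move(dir='east')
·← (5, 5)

·→ sense(dir='east')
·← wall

·→ pop()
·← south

·→ move(dir='north')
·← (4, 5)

·→ sense(dir='north')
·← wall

·→ pop()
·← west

·→ move(dir='east')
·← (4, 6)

·→ sense(dir='north')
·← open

·→ push(x='north')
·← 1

·→ move(dir='north')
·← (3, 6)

·→ sense(dir='north')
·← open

·→ push(x='north')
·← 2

·→ move(dir='north')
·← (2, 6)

·→ sense(dir='west')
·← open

·→ push(x='west')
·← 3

·→ move(dir='west')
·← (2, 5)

·→ sense(dir='west')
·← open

·→ push(x='west')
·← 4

·→ move(dir='west')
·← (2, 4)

·→ sense(dir='west')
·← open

·→ push(x='west')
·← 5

·→ move(dir='west')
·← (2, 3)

·→ sense(dir='west')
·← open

·→ push(x='west')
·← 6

·→ move(dir='west')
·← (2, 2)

·→ sense(dir='west')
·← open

·→ push(x='west')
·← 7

·→ move(dir='west')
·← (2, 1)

·→ sense(dir='west')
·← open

·→ push(x='west')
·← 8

·→ move(dir='west')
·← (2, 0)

·→ sense(dir='south')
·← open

·→ push(x='south')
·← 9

·→ move(dir='south')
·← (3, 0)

·→ sense(dir='south')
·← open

·→ push(x='south')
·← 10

·→ move(dir='south')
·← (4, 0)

·→ sense(dir='south')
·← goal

·→ move(dir='south')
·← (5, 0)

Answer: (5, 0)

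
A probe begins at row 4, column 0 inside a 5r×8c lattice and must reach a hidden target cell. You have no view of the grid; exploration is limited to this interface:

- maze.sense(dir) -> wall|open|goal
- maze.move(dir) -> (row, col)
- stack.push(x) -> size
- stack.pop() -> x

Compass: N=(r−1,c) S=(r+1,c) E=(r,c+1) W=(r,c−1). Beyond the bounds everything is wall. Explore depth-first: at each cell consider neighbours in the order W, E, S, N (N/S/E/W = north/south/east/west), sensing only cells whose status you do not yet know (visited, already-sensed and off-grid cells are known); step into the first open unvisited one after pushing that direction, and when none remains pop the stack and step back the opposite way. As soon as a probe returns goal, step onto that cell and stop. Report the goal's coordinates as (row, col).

==> maze.sense(dir: east)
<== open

==> stack.push(x: east)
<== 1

==> maze.move(dir: east)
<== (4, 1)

==> maze.sense(dir: east)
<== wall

==> maze.sense(dir: north)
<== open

==> stack.push(x: north)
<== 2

==> maze.move(dir: north)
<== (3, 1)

==> maze.sense(dir: west)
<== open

==> stack.push(x: west)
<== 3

==> maze.move(dir: west)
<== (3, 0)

==> maze.sense(dir: north)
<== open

==> stack.push(x: north)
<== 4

==> maze.move(dir: north)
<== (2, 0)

==> maze.sense(dir: east)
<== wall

==> maze.sense(dir: north)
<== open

==> stack.push(x: north)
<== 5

==> maze.move(dir: north)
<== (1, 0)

==> maze.sense(dir: east)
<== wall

==> maze.sense(dir: north)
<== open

==> stack.push(x: north)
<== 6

==> maze.move(dir: north)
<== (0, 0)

==> maze.sense(dir: east)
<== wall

==> stack.pop()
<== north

==> maze.move(dir: south)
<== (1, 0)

==> stack.pop()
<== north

==> maze.move(dir: south)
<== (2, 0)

==> stack.pop()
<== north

==> maze.move(dir: south)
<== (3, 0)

==> stack.pop()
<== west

==> maze.move(dir: east)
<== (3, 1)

==> maze.sense(dir: east)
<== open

==> stack.push(x: east)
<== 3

==> maze.move(dir: east)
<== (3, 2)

==> maze.sense(dir: east)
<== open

==> stack.push(x: east)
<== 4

==> maze.move(dir: east)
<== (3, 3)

==> maze.sense(dir: east)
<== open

==> stack.push(x: east)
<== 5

==> maze.move(dir: east)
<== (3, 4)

==> maze.sense(dir: east)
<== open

==> stack.push(x: east)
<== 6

==> maze.move(dir: east)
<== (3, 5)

==> maze.sense(dir: east)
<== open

==> stack.push(x: east)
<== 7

==> maze.move(dir: east)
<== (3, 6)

==> maze.sense(dir: east)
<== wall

==> maze.sense(dir: south)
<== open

==> stack.push(x: south)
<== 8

==> maze.move(dir: south)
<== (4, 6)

==> maze.sense(dir: west)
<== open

==> stack.push(x: west)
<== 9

==> maze.move(dir: west)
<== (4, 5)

==> maze.sense(dir: west)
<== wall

==> stack.pop()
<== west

==> maze.move(dir: east)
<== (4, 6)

==> maze.sense(dir: east)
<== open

==> stack.push(x: east)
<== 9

==> maze.move(dir: east)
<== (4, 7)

==> stack.pop()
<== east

==> maze.move(dir: west)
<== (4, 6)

==> stack.pop()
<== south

==> maze.move(dir: north)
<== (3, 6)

==> maze.sense(dir: north)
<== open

==> stack.push(x: north)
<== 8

==> maze.move(dir: north)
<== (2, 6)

==> maze.sense(dir: west)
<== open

==> stack.push(x: west)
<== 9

==> maze.move(dir: west)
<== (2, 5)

==> maze.sense(dir: west)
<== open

==> stack.push(x: west)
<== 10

==> maze.move(dir: west)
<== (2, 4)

==> maze.sense(dir: west)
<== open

==> stack.push(x: west)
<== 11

==> maze.move(dir: west)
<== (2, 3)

==> maze.sense(dir: west)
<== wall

==> maze.sense(dir: north)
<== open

==> stack.push(x: north)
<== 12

==> maze.move(dir: north)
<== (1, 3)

==> maze.sense(dir: west)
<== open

==> stack.push(x: west)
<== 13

==> maze.move(dir: west)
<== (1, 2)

==> maze.sense(dir: north)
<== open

==> stack.push(x: north)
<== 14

==> maze.move(dir: north)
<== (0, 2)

==> maze.sense(dir: east)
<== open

==> stack.push(x: east)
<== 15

==> maze.move(dir: east)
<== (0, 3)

==> maze.sense(dir: east)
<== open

==> stack.push(x: east)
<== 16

==> maze.move(dir: east)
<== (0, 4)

==> maze.sense(dir: east)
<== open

==> stack.push(x: east)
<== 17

==> maze.move(dir: east)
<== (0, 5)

==> maze.sense(dir: east)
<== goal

==> maze.move(dir: east)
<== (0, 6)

Answer: (0, 6)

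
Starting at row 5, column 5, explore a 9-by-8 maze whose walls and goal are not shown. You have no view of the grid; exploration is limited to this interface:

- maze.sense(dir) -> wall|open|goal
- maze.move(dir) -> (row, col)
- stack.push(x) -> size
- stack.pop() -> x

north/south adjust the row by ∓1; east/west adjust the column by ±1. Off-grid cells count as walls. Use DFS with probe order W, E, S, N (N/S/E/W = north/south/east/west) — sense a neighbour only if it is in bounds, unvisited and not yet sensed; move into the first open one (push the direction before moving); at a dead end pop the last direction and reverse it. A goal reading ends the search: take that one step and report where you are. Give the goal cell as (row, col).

>>> maze.sense dir=west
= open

>>> stack.push x=west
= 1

>>> maze.move dir=west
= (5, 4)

>>> maze.sense dir=west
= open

>>> stack.push x=west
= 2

>>> maze.move dir=west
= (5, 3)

>>> maze.sense dir=west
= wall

>>> maze.sense dir=south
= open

>>> stack.push x=south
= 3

>>> maze.move dir=south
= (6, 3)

>>> maze.sense dir=west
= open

>>> stack.push x=west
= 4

>>> maze.move dir=west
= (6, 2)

>>> maze.sense dir=west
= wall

>>> maze.sense dir=south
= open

>>> stack.push x=south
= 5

>>> maze.move dir=south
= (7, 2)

>>> maze.sense dir=west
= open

>>> stack.push x=west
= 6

>>> maze.move dir=west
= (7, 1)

>>> maze.sense dir=west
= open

>>> stack.push x=west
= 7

>>> maze.move dir=west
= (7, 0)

>>> maze.sense dir=south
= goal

>>> maze.move dir=south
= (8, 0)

Answer: (8, 0)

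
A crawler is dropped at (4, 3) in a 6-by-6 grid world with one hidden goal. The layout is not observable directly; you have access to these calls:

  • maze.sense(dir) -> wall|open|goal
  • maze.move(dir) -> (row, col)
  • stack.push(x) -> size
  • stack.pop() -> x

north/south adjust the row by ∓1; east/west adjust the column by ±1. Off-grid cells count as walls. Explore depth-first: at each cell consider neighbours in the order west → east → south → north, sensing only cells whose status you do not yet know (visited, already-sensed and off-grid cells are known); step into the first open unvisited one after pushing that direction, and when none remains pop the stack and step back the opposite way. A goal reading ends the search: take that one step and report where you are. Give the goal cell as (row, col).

>> sense(dir: west)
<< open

>> push(x: west)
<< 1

>> move(dir: west)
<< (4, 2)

>> sense(dir: west)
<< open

>> push(x: west)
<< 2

>> move(dir: west)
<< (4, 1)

>> sense(dir: west)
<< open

>> push(x: west)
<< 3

>> move(dir: west)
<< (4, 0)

>> sense(dir: south)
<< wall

>> sense(dir: north)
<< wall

>> pop()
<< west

>> move(dir: east)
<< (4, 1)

>> sense(dir: south)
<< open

>> push(x: south)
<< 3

>> move(dir: south)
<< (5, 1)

>> sense(dir: east)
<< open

>> push(x: east)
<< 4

>> move(dir: east)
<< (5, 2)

>> sense(dir: east)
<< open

>> push(x: east)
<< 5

>> move(dir: east)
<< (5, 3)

>> sense(dir: east)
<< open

>> push(x: east)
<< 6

>> move(dir: east)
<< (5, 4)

>> sense(dir: east)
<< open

>> push(x: east)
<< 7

>> move(dir: east)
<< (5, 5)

>> sense(dir: north)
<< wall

>> pop()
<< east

>> move(dir: west)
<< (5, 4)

>> sense(dir: north)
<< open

>> push(x: north)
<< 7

>> move(dir: north)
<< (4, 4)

>> sense(dir: north)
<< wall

>> pop()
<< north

>> move(dir: south)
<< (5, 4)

>> pop()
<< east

>> move(dir: west)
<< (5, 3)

>> pop()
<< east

>> move(dir: west)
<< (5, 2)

>> pop()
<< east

>> move(dir: west)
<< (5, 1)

>> pop()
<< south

>> move(dir: north)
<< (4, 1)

>> sense(dir: north)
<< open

>> push(x: north)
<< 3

>> move(dir: north)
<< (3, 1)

>> sense(dir: east)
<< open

>> push(x: east)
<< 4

>> move(dir: east)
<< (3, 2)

>> sense(dir: east)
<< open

>> push(x: east)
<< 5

>> move(dir: east)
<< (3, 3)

>> sense(dir: north)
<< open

>> push(x: north)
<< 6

>> move(dir: north)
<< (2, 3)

>> sense(dir: west)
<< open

>> push(x: west)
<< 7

>> move(dir: west)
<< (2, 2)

>> sense(dir: west)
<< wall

>> sense(dir: north)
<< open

>> push(x: north)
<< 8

>> move(dir: north)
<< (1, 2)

>> sense(dir: west)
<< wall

>> sense(dir: east)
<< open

>> push(x: east)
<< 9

>> move(dir: east)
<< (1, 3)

>> sense(dir: east)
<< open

>> push(x: east)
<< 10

>> move(dir: east)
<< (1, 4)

>> sense(dir: east)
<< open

>> push(x: east)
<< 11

>> move(dir: east)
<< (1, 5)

>> sense(dir: south)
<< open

>> push(x: south)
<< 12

>> move(dir: south)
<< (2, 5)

>> sense(dir: west)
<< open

>> push(x: west)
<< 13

>> move(dir: west)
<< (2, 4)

>> pop()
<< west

>> move(dir: east)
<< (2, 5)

>> sense(dir: south)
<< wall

>> pop()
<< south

>> move(dir: north)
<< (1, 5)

>> sense(dir: north)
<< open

>> push(x: north)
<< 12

>> move(dir: north)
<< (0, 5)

>> sense(dir: west)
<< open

>> push(x: west)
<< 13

>> move(dir: west)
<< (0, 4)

>> sense(dir: west)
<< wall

>> pop()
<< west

>> move(dir: east)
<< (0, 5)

>> pop()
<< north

>> move(dir: south)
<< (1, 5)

>> pop()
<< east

>> move(dir: west)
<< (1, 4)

>> pop()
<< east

>> move(dir: west)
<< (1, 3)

>> pop()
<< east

>> move(dir: west)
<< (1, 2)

>> sense(dir: north)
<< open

>> push(x: north)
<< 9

>> move(dir: north)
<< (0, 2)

>> sense(dir: west)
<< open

>> push(x: west)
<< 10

>> move(dir: west)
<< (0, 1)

>> sense(dir: west)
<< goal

>> move(dir: west)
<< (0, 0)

Answer: (0, 0)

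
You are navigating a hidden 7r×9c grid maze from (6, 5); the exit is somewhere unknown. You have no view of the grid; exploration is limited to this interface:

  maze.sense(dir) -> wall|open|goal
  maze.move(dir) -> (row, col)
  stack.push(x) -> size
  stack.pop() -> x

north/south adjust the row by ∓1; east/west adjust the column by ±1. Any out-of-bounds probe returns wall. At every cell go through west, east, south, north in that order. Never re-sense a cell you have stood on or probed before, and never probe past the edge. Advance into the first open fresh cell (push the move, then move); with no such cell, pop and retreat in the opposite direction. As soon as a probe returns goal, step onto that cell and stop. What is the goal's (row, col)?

Step: maze.sense[dir=west]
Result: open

Step: stack.push[x=west]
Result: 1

Step: maze.move[dir=west]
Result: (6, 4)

Step: maze.sense[dir=west]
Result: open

Step: stack.push[x=west]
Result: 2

Step: maze.move[dir=west]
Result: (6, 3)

Step: maze.sense[dir=west]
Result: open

Step: stack.push[x=west]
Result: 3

Step: maze.move[dir=west]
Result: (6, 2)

Step: maze.sense[dir=west]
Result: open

Step: stack.push[x=west]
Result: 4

Step: maze.move[dir=west]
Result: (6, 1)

Step: maze.sense[dir=west]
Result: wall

Step: maze.sense[dir=north]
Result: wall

Step: stack.pop[]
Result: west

Step: maze.move[dir=east]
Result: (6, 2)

Step: maze.sense[dir=north]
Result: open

Step: stack.push[x=north]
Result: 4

Step: maze.move[dir=north]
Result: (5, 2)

Step: maze.sense[dir=east]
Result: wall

Step: maze.sense[dir=north]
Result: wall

Step: stack.pop[]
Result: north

Step: maze.move[dir=south]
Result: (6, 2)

Step: stack.pop[]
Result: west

Step: maze.move[dir=east]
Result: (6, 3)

Step: stack.pop[]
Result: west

Step: maze.move[dir=east]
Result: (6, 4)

Step: maze.sense[dir=north]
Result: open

Step: stack.push[x=north]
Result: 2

Step: maze.move[dir=north]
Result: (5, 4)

Step: maze.sense[dir=east]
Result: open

Step: stack.push[x=east]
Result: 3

Step: maze.move[dir=east]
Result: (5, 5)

Step: maze.sense[dir=east]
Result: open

Step: stack.push[x=east]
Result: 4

Step: maze.move[dir=east]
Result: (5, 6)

Step: maze.sense[dir=east]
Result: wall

Step: maze.sense[dir=south]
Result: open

Step: stack.push[x=south]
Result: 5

Step: maze.move[dir=south]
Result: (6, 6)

Step: maze.sense[dir=east]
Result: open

Step: stack.push[x=east]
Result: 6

Step: maze.move[dir=east]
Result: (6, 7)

Step: maze.sense[dir=east]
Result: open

Step: stack.push[x=east]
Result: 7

Step: maze.move[dir=east]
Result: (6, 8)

Step: maze.sense[dir=north]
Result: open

Step: stack.push[x=north]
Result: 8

Step: maze.move[dir=north]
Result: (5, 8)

Step: maze.sense[dir=north]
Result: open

Step: stack.push[x=north]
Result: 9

Step: maze.move[dir=north]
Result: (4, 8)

Step: maze.sense[dir=west]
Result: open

Step: stack.push[x=west]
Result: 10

Step: maze.move[dir=west]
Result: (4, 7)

Step: maze.sense[dir=west]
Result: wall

Step: maze.sense[dir=north]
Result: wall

Step: stack.pop[]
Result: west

Step: maze.move[dir=east]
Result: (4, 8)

Step: maze.sense[dir=north]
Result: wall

Step: stack.pop[]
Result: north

Step: maze.move[dir=south]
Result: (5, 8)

Step: stack.pop[]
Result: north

Step: maze.move[dir=south]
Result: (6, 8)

Step: stack.pop[]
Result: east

Step: maze.move[dir=west]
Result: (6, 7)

Step: stack.pop[]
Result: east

Step: maze.move[dir=west]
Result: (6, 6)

Step: stack.pop[]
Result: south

Step: maze.move[dir=north]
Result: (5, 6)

Step: stack.pop[]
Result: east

Step: maze.move[dir=west]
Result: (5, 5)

Step: maze.sense[dir=north]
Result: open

Step: stack.push[x=north]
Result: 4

Step: maze.move[dir=north]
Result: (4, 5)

Step: maze.sense[dir=west]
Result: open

Step: stack.push[x=west]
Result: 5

Step: maze.move[dir=west]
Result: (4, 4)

Step: maze.sense[dir=west]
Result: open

Step: stack.push[x=west]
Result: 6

Step: maze.move[dir=west]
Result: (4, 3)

Step: maze.sense[dir=north]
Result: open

Step: stack.push[x=north]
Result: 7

Step: maze.move[dir=north]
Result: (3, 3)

Step: maze.sense[dir=west]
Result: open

Step: stack.push[x=west]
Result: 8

Step: maze.move[dir=west]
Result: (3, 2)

Step: maze.sense[dir=west]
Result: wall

Step: maze.sense[dir=north]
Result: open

Step: stack.push[x=north]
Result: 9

Step: maze.move[dir=north]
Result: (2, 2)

Step: maze.sense[dir=west]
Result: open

Step: stack.push[x=west]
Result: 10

Step: maze.move[dir=west]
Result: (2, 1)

Step: maze.sense[dir=west]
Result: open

Step: stack.push[x=west]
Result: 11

Step: maze.move[dir=west]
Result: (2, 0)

Step: maze.sense[dir=south]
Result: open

Step: stack.push[x=south]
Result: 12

Step: maze.move[dir=south]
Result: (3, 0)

Step: maze.sense[dir=south]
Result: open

Step: stack.push[x=south]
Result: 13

Step: maze.move[dir=south]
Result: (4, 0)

Step: maze.sense[dir=east]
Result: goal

Step: maze.move[dir=east]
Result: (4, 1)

Answer: (4, 1)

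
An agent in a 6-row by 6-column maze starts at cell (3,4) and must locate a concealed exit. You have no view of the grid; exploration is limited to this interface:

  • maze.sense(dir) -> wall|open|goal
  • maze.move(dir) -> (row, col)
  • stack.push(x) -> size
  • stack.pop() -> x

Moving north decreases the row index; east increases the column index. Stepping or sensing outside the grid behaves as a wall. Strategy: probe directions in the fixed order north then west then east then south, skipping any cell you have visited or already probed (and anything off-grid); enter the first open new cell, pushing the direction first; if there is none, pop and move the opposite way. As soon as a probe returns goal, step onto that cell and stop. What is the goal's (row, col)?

Step: sense[north]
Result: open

Step: push[north]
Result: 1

Step: move[north]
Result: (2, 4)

Step: sense[north]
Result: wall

Step: sense[west]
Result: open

Step: push[west]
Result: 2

Step: move[west]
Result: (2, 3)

Step: sense[north]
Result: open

Step: push[north]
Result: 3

Step: move[north]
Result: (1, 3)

Step: sense[north]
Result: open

Step: push[north]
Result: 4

Step: move[north]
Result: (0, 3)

Step: sense[west]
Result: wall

Step: sense[east]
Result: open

Step: push[east]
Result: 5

Step: move[east]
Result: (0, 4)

Step: sense[east]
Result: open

Step: push[east]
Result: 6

Step: move[east]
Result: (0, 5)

Step: sense[south]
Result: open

Step: push[south]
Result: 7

Step: move[south]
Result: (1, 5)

Step: sense[south]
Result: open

Step: push[south]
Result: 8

Step: move[south]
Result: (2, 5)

Step: sense[south]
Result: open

Step: push[south]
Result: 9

Step: move[south]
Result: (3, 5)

Step: sense[south]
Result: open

Step: push[south]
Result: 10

Step: move[south]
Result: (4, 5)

Step: sense[west]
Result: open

Step: push[west]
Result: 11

Step: move[west]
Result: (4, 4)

Step: sense[west]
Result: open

Step: push[west]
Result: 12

Step: move[west]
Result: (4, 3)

Step: sense[north]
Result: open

Step: push[north]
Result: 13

Step: move[north]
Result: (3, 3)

Step: sense[west]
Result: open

Step: push[west]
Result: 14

Step: move[west]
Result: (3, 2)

Step: sense[north]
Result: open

Step: push[north]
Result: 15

Step: move[north]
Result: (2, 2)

Step: sense[north]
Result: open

Step: push[north]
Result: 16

Step: move[north]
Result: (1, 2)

Step: sense[west]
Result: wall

Step: pop[]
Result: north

Step: move[south]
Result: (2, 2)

Step: sense[west]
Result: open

Step: push[west]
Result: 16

Step: move[west]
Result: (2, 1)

Step: sense[west]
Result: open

Step: push[west]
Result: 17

Step: move[west]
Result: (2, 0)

Step: sense[north]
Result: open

Step: push[north]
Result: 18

Step: move[north]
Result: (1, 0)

Step: sense[north]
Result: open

Step: push[north]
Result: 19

Step: move[north]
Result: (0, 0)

Step: sense[east]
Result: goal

Step: move[east]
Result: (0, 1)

Answer: (0, 1)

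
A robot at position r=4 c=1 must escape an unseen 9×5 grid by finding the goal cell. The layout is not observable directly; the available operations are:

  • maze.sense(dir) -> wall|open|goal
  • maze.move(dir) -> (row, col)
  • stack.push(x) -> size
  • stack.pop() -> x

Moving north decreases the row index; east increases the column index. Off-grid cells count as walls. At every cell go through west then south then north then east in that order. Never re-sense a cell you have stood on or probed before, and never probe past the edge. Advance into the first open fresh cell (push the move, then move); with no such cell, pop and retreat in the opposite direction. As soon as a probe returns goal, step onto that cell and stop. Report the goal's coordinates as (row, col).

# maze.sense(west) == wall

# maze.sense(south) == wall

# maze.sense(north) == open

# stack.push(north) == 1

# maze.move(north) == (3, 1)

# maze.sense(west) == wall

# maze.sense(north) == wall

# maze.sense(east) == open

# stack.push(east) == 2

# maze.move(east) == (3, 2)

# maze.sense(south) == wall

# maze.sense(north) == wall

# maze.sense(east) == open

# stack.push(east) == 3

# maze.move(east) == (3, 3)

# maze.sense(south) == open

# stack.push(south) == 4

# maze.move(south) == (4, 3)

# maze.sense(south) == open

# stack.push(south) == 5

# maze.move(south) == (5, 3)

# maze.sense(west) == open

# stack.push(west) == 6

# maze.move(west) == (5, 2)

# maze.sense(south) == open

# stack.push(south) == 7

# maze.move(south) == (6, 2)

# maze.sense(west) == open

# stack.push(west) == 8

# maze.move(west) == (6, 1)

# maze.sense(west) == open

# stack.push(west) == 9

# maze.move(west) == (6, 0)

# maze.sense(south) == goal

# maze.move(south) == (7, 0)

Answer: (7, 0)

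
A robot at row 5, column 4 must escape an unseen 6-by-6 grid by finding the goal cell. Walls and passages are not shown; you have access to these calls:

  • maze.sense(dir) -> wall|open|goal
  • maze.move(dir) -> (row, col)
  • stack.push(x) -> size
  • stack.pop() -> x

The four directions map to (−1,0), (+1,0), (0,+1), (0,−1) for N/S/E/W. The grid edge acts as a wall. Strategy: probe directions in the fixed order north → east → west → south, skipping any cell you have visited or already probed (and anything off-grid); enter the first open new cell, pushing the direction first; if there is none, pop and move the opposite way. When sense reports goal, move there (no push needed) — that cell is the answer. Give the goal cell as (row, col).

>> maze.sense(dir='north')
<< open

>> stack.push(x='north')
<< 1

>> maze.move(dir='north')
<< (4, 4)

>> maze.sense(dir='north')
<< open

>> stack.push(x='north')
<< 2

>> maze.move(dir='north')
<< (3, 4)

>> maze.sense(dir='north')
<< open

>> stack.push(x='north')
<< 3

>> maze.move(dir='north')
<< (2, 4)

>> maze.sense(dir='north')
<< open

>> stack.push(x='north')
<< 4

>> maze.move(dir='north')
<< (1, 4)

>> maze.sense(dir='north')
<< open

>> stack.push(x='north')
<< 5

>> maze.move(dir='north')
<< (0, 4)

>> maze.sense(dir='east')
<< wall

>> maze.sense(dir='west')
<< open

>> stack.push(x='west')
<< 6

>> maze.move(dir='west')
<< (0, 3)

>> maze.sense(dir='west')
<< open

>> stack.push(x='west')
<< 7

>> maze.move(dir='west')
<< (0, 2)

>> maze.sense(dir='west')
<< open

>> stack.push(x='west')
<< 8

>> maze.move(dir='west')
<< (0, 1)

>> maze.sense(dir='west')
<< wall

>> maze.sense(dir='south')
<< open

>> stack.push(x='south')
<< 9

>> maze.move(dir='south')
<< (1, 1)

>> maze.sense(dir='east')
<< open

>> stack.push(x='east')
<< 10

>> maze.move(dir='east')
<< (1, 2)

>> maze.sense(dir='east')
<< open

>> stack.push(x='east')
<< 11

>> maze.move(dir='east')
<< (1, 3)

>> maze.sense(dir='south')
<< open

>> stack.push(x='south')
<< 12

>> maze.move(dir='south')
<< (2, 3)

>> maze.sense(dir='west')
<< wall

>> maze.sense(dir='south')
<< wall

>> stack.pop()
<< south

>> maze.move(dir='north')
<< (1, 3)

>> stack.pop()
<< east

>> maze.move(dir='west')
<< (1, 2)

>> stack.pop()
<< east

>> maze.move(dir='west')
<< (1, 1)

>> maze.sense(dir='west')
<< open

>> stack.push(x='west')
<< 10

>> maze.move(dir='west')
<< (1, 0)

>> maze.sense(dir='south')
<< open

>> stack.push(x='south')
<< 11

>> maze.move(dir='south')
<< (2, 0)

>> maze.sense(dir='east')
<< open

>> stack.push(x='east')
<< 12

>> maze.move(dir='east')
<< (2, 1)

>> maze.sense(dir='south')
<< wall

>> stack.pop()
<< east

>> maze.move(dir='west')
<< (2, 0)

>> maze.sense(dir='south')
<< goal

>> maze.move(dir='south')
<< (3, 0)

Answer: (3, 0)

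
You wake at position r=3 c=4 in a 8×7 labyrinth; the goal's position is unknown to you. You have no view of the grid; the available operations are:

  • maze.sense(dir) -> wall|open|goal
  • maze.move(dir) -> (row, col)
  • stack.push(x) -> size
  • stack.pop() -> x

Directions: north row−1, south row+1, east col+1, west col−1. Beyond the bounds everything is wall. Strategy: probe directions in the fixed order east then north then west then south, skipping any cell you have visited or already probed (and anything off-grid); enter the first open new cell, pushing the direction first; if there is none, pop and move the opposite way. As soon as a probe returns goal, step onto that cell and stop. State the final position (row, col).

> maze.sense dir: east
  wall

> maze.sense dir: north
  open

> stack.push x: north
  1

> maze.move dir: north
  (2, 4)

> maze.sense dir: east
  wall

> maze.sense dir: north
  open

> stack.push x: north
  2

> maze.move dir: north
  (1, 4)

> maze.sense dir: east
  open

> stack.push x: east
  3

> maze.move dir: east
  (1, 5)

> maze.sense dir: east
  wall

> maze.sense dir: north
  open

> stack.push x: north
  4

> maze.move dir: north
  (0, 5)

> maze.sense dir: east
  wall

> maze.sense dir: west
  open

> stack.push x: west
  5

> maze.move dir: west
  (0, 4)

> maze.sense dir: west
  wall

> stack.pop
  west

> maze.move dir: east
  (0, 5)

> stack.pop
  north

> maze.move dir: south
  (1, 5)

> stack.pop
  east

> maze.move dir: west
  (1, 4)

> maze.sense dir: west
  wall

> stack.pop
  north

> maze.move dir: south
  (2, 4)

> maze.sense dir: west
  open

> stack.push x: west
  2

> maze.move dir: west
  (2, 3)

> maze.sense dir: west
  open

> stack.push x: west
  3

> maze.move dir: west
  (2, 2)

> maze.sense dir: north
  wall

> maze.sense dir: west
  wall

> maze.sense dir: south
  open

> stack.push x: south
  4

> maze.move dir: south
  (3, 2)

> maze.sense dir: east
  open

> stack.push x: east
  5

> maze.move dir: east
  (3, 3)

> maze.sense dir: south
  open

> stack.push x: south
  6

> maze.move dir: south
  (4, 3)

> maze.sense dir: east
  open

> stack.push x: east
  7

> maze.move dir: east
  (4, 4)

> maze.sense dir: east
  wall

> maze.sense dir: south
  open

> stack.push x: south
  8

> maze.move dir: south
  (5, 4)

> maze.sense dir: east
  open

> stack.push x: east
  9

> maze.move dir: east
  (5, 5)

> maze.sense dir: east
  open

> stack.push x: east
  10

> maze.move dir: east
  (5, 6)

> maze.sense dir: north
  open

> stack.push x: north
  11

> maze.move dir: north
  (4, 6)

> maze.sense dir: north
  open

> stack.push x: north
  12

> maze.move dir: north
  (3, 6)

> maze.sense dir: north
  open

> stack.push x: north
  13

> maze.move dir: north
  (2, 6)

> stack.pop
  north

> maze.move dir: south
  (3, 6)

> stack.pop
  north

> maze.move dir: south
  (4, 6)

> stack.pop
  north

> maze.move dir: south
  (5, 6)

> maze.sense dir: south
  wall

> stack.pop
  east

> maze.move dir: west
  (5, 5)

> maze.sense dir: south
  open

> stack.push x: south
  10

> maze.move dir: south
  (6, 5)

> maze.sense dir: west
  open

> stack.push x: west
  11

> maze.move dir: west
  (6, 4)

> maze.sense dir: west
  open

> stack.push x: west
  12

> maze.move dir: west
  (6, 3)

> maze.sense dir: north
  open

> stack.push x: north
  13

> maze.move dir: north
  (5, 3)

> maze.sense dir: west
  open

> stack.push x: west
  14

> maze.move dir: west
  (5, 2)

> maze.sense dir: north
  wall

> maze.sense dir: west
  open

> stack.push x: west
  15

> maze.move dir: west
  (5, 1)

> maze.sense dir: north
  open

> stack.push x: north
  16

> maze.move dir: north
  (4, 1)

> maze.sense dir: north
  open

> stack.push x: north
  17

> maze.move dir: north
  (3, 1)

> maze.sense dir: west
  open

> stack.push x: west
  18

> maze.move dir: west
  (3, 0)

> maze.sense dir: north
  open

> stack.push x: north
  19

> maze.move dir: north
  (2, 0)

> maze.sense dir: north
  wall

> stack.pop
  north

> maze.move dir: south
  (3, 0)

> maze.sense dir: south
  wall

> stack.pop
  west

> maze.move dir: east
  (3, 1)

> stack.pop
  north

> maze.move dir: south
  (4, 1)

> stack.pop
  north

> maze.move dir: south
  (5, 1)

> maze.sense dir: west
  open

> stack.push x: west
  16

> maze.move dir: west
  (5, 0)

> maze.sense dir: south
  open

> stack.push x: south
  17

> maze.move dir: south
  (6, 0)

> maze.sense dir: east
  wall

> maze.sense dir: south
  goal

> maze.move dir: south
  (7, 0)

Answer: (7, 0)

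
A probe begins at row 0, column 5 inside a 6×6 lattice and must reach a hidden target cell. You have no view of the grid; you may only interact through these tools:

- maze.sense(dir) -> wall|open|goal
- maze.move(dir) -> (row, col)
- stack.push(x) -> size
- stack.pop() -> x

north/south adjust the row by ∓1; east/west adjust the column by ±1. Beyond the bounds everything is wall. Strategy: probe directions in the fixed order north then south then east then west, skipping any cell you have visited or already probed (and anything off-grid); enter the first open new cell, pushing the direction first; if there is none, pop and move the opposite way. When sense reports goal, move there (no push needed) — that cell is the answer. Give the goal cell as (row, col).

-> maze.sense(south)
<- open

-> stack.push(south)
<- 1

-> maze.move(south)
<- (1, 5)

-> maze.sense(south)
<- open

-> stack.push(south)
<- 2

-> maze.move(south)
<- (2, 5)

-> maze.sense(south)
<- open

-> stack.push(south)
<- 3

-> maze.move(south)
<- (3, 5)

-> maze.sense(south)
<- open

-> stack.push(south)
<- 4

-> maze.move(south)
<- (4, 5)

-> maze.sense(south)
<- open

-> stack.push(south)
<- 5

-> maze.move(south)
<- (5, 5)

-> maze.sense(west)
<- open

-> stack.push(west)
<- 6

-> maze.move(west)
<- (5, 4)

-> maze.sense(north)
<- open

-> stack.push(north)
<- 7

-> maze.move(north)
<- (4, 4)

-> maze.sense(north)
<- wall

-> maze.sense(west)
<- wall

-> stack.pop()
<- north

-> maze.move(south)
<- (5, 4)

-> maze.sense(west)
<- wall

-> stack.pop()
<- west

-> maze.move(east)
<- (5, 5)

-> stack.pop()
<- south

-> maze.move(north)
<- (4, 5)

-> stack.pop()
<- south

-> maze.move(north)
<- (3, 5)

-> stack.pop()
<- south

-> maze.move(north)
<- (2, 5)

-> maze.sense(west)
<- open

-> stack.push(west)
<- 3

-> maze.move(west)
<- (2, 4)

-> maze.sense(north)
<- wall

-> maze.sense(west)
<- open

-> stack.push(west)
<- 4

-> maze.move(west)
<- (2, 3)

-> maze.sense(north)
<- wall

-> maze.sense(south)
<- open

-> stack.push(south)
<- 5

-> maze.move(south)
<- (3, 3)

-> maze.sense(west)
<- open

-> stack.push(west)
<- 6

-> maze.move(west)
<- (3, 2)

-> maze.sense(north)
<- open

-> stack.push(north)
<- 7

-> maze.move(north)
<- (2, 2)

-> maze.sense(north)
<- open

-> stack.push(north)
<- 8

-> maze.move(north)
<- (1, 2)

-> maze.sense(north)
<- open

-> stack.push(north)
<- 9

-> maze.move(north)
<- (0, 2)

-> maze.sense(east)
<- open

-> stack.push(east)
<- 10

-> maze.move(east)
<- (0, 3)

-> maze.sense(east)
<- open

-> stack.push(east)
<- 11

-> maze.move(east)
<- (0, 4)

-> stack.pop()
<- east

-> maze.move(west)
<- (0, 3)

-> stack.pop()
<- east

-> maze.move(west)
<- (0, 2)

-> maze.sense(west)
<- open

-> stack.push(west)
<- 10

-> maze.move(west)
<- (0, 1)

-> maze.sense(south)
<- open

-> stack.push(south)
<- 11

-> maze.move(south)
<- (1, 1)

-> maze.sense(south)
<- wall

-> maze.sense(west)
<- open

-> stack.push(west)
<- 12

-> maze.move(west)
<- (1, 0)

-> maze.sense(north)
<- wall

-> maze.sense(south)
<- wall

-> stack.pop()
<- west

-> maze.move(east)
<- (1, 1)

-> stack.pop()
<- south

-> maze.move(north)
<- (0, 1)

-> stack.pop()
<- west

-> maze.move(east)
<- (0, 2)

-> stack.pop()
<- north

-> maze.move(south)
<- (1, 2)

-> stack.pop()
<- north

-> maze.move(south)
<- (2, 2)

-> stack.pop()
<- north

-> maze.move(south)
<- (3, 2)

-> maze.sense(south)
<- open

-> stack.push(south)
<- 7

-> maze.move(south)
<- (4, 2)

-> maze.sense(south)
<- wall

-> maze.sense(west)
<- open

-> stack.push(west)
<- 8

-> maze.move(west)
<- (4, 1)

-> maze.sense(north)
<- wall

-> maze.sense(south)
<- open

-> stack.push(south)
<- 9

-> maze.move(south)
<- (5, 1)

-> maze.sense(west)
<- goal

-> maze.move(west)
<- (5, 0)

Answer: (5, 0)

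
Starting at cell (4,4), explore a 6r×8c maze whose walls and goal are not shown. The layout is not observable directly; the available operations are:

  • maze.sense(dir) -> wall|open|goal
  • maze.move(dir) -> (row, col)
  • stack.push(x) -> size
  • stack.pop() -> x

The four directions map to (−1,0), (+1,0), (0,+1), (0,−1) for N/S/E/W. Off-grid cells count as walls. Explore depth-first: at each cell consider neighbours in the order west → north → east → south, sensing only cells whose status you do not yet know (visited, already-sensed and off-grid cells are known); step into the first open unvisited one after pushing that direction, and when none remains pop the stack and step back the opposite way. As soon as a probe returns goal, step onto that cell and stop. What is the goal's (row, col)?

Step: maze.sense[west]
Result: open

Step: stack.push[west]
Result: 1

Step: maze.move[west]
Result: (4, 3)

Step: maze.sense[west]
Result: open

Step: stack.push[west]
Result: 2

Step: maze.move[west]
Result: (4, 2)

Step: maze.sense[west]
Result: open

Step: stack.push[west]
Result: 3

Step: maze.move[west]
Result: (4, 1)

Step: maze.sense[west]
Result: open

Step: stack.push[west]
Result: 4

Step: maze.move[west]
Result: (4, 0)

Step: maze.sense[north]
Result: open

Step: stack.push[north]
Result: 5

Step: maze.move[north]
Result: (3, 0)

Step: maze.sense[north]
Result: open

Step: stack.push[north]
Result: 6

Step: maze.move[north]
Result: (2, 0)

Step: maze.sense[north]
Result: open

Step: stack.push[north]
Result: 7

Step: maze.move[north]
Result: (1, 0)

Step: maze.sense[north]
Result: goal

Step: maze.move[north]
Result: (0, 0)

Answer: (0, 0)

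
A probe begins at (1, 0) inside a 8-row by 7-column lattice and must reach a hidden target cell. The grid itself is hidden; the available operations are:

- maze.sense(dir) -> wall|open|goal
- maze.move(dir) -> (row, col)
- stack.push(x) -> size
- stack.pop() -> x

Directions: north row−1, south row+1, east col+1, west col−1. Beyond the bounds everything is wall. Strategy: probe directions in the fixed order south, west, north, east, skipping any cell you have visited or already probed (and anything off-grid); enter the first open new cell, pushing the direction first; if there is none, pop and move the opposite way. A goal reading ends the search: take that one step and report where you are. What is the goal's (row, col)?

Step: maze.sense[dir=south]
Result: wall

Step: maze.sense[dir=north]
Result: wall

Step: maze.sense[dir=east]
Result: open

Step: stack.push[x=east]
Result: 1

Step: maze.move[dir=east]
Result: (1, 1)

Step: maze.sense[dir=south]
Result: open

Step: stack.push[x=south]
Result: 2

Step: maze.move[dir=south]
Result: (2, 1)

Step: maze.sense[dir=south]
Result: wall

Step: maze.sense[dir=east]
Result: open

Step: stack.push[x=east]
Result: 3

Step: maze.move[dir=east]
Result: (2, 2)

Step: maze.sense[dir=south]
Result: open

Step: stack.push[x=south]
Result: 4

Step: maze.move[dir=south]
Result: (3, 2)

Step: maze.sense[dir=south]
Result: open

Step: stack.push[x=south]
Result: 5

Step: maze.move[dir=south]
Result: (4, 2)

Step: maze.sense[dir=south]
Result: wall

Step: maze.sense[dir=west]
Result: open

Step: stack.push[x=west]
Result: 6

Step: maze.move[dir=west]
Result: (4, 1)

Step: maze.sense[dir=south]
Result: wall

Step: maze.sense[dir=west]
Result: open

Step: stack.push[x=west]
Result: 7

Step: maze.move[dir=west]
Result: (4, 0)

Step: maze.sense[dir=south]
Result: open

Step: stack.push[x=south]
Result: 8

Step: maze.move[dir=south]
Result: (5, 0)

Step: maze.sense[dir=south]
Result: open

Step: stack.push[x=south]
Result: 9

Step: maze.move[dir=south]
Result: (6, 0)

Step: maze.sense[dir=south]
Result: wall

Step: maze.sense[dir=east]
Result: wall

Step: stack.pop[]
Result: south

Step: maze.move[dir=north]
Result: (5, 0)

Step: stack.pop[]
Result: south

Step: maze.move[dir=north]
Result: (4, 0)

Step: maze.sense[dir=north]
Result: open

Step: stack.push[x=north]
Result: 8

Step: maze.move[dir=north]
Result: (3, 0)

Step: stack.pop[]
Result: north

Step: maze.move[dir=south]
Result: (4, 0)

Step: stack.pop[]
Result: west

Step: maze.move[dir=east]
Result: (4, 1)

Step: stack.pop[]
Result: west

Step: maze.move[dir=east]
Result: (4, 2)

Step: maze.sense[dir=east]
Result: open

Step: stack.push[x=east]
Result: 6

Step: maze.move[dir=east]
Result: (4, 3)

Step: maze.sense[dir=south]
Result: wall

Step: maze.sense[dir=north]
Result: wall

Step: maze.sense[dir=east]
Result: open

Step: stack.push[x=east]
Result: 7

Step: maze.move[dir=east]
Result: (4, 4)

Step: maze.sense[dir=south]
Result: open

Step: stack.push[x=south]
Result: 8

Step: maze.move[dir=south]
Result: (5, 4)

Step: maze.sense[dir=south]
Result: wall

Step: maze.sense[dir=east]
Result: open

Step: stack.push[x=east]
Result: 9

Step: maze.move[dir=east]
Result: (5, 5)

Step: maze.sense[dir=south]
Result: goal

Step: maze.move[dir=south]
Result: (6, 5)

Answer: (6, 5)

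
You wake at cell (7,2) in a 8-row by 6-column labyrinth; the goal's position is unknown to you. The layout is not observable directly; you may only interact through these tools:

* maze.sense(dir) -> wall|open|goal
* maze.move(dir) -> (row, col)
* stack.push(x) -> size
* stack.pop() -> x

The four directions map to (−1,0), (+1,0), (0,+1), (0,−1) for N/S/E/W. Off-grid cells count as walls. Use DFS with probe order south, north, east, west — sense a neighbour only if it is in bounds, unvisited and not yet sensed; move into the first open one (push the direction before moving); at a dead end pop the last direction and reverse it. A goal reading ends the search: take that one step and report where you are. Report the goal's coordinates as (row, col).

Action: sense[dir=north]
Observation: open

Action: push[x=north]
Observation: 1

Action: move[dir=north]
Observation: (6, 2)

Action: sense[dir=north]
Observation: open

Action: push[x=north]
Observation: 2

Action: move[dir=north]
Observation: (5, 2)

Action: sense[dir=north]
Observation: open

Action: push[x=north]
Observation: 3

Action: move[dir=north]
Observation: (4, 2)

Action: sense[dir=north]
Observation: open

Action: push[x=north]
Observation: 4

Action: move[dir=north]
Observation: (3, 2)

Action: sense[dir=north]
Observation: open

Action: push[x=north]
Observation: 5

Action: move[dir=north]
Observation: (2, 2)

Action: sense[dir=north]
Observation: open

Action: push[x=north]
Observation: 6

Action: move[dir=north]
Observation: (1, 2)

Action: sense[dir=north]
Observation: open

Action: push[x=north]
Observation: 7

Action: move[dir=north]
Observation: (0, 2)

Action: sense[dir=east]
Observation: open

Action: push[x=east]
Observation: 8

Action: move[dir=east]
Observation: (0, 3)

Action: sense[dir=south]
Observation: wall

Action: sense[dir=east]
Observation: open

Action: push[x=east]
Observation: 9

Action: move[dir=east]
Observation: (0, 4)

Action: sense[dir=south]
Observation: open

Action: push[x=south]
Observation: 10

Action: move[dir=south]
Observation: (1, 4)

Action: sense[dir=south]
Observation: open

Action: push[x=south]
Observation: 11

Action: move[dir=south]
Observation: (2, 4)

Action: sense[dir=south]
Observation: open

Action: push[x=south]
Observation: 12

Action: move[dir=south]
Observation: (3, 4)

Action: sense[dir=south]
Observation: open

Action: push[x=south]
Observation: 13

Action: move[dir=south]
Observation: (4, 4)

Action: sense[dir=south]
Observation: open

Action: push[x=south]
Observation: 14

Action: move[dir=south]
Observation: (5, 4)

Action: sense[dir=south]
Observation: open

Action: push[x=south]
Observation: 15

Action: move[dir=south]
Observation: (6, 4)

Action: sense[dir=south]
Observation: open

Action: push[x=south]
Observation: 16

Action: move[dir=south]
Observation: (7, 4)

Action: sense[dir=east]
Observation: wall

Action: sense[dir=west]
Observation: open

Action: push[x=west]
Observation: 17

Action: move[dir=west]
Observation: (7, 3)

Action: sense[dir=north]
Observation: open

Action: push[x=north]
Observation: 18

Action: move[dir=north]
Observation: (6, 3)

Action: sense[dir=north]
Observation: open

Action: push[x=north]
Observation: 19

Action: move[dir=north]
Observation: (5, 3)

Action: sense[dir=north]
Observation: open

Action: push[x=north]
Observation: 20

Action: move[dir=north]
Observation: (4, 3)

Action: sense[dir=north]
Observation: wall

Action: pop[]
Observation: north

Action: move[dir=south]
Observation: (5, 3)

Action: pop[]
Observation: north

Action: move[dir=south]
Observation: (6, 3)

Action: pop[]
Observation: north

Action: move[dir=south]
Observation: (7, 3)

Action: pop[]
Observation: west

Action: move[dir=east]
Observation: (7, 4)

Action: pop[]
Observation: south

Action: move[dir=north]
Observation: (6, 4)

Action: sense[dir=east]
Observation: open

Action: push[x=east]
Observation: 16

Action: move[dir=east]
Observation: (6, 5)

Action: sense[dir=north]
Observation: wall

Action: pop[]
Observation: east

Action: move[dir=west]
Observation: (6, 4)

Action: pop[]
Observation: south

Action: move[dir=north]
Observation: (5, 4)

Action: pop[]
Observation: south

Action: move[dir=north]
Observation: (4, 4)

Action: sense[dir=east]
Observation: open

Action: push[x=east]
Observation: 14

Action: move[dir=east]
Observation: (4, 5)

Action: sense[dir=north]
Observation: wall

Action: pop[]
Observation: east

Action: move[dir=west]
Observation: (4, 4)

Action: pop[]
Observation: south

Action: move[dir=north]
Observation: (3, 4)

Action: pop[]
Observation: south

Action: move[dir=north]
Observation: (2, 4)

Action: sense[dir=east]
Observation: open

Action: push[x=east]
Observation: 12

Action: move[dir=east]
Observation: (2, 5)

Action: sense[dir=north]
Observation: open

Action: push[x=north]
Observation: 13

Action: move[dir=north]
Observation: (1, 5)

Action: sense[dir=north]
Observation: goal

Action: move[dir=north]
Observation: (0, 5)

Answer: (0, 5)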